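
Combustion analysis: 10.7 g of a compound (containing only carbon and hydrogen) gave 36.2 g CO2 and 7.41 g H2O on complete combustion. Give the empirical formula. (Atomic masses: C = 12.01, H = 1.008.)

mol C = 36.2 / 44.01 = 0.8225; mass C = 0.8225 × 12.01 = 9.879 g
mol H = 2 × (7.41 / 18.02) = 0.8224; mass H = 0.8224 × 1.008 = 0.8290 g
Smallest is H at 0.8224 mol; normalising gives C 1.000, H 1.000
Ratio ≈ 1:1, so the empirical formula is CH

CH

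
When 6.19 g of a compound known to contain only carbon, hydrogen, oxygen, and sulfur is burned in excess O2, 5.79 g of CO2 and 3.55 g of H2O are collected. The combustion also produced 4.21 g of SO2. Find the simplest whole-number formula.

mol C = 5.79 / 44.01 = 0.1316; mass C = 0.1316 × 12.01 = 1.580 g
mol H = 2 × (3.55 / 18.02) = 0.3940; mass H = 0.3940 × 1.008 = 0.3972 g
mol S = 4.21 / 64.07 = 0.06571; mass S = 2.107 g
mass O = 6.19 − (4.085) = 2.105 g → mol O = 0.1316
Divide by the smallest (0.06571 mol S): C 2.002, H 5.996, O 2.003, S 1.000
≈ 2:6:2:1 → C2H6O2S

C2H6O2S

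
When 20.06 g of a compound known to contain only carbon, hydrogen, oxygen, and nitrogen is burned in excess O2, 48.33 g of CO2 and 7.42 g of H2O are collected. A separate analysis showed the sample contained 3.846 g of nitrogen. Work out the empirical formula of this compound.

mol C = 48.33 / 44.01 = 1.098; mass C = 1.098 × 12.01 = 13.19 g
mol H = 2 × (7.42 / 18.02) = 0.8235; mass H = 0.8235 × 1.008 = 0.8301 g
mol N = 3.846 / 14.01 = 0.2745
mass O = 20.06 − (17.87) = 2.195 g → mol O = 0.1372
Ratios (÷ 0.1372): C 8.005, H 6.003, N 2.001, O 1.000
≈ 8:6:2:1 → C8H6N2O

C8H6N2O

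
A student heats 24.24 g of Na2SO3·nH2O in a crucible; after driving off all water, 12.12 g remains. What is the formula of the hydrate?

Mass of water lost = 24.24 − 12.12 = 12.12 g → 12.12 / 18.02 = 0.6726 mol H2O
Molar mass of Na2SO3 = 126.05 g/mol → mol Na2SO3 = 12.12 / 126.05 = 0.09615
n = 0.6726 / 0.09615 = 7.00 ≈ 7 → Na2SO3·7H2O

Na2SO3·7H2O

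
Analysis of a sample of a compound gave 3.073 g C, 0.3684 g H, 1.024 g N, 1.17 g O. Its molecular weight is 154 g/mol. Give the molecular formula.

n(C) = 3.073/12.01 = 0.2559, n(H) = 0.3684/1.008 = 0.3655, n(N) = 1.024/14.01 = 0.07309, n(O) = 1.17/16.00 = 0.07312
Ratios (÷ 0.07309): C 3.501, H 5.000, N 1.000, O 1.000
Multiply by 2: C 7.00, H 10.00, N 2.00, O 2.00 → C7H10N2O2
Empirical-formula mass = 154.17 g/mol
n = 154 / 154.17 = 1.00 ≈ 1
Molecular formula = empirical formula = C7H10N2O2

C7H10N2O2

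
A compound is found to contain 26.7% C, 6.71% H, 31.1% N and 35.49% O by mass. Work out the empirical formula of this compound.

CH3NO

Assume 100 g: 26.7 g C, 6.71 g H, 31.1 g N, 35.49 g O.
n(C) = 26.7/12.01 = 2.223, n(H) = 6.71/1.008 = 6.657, n(N) = 31.1/14.01 = 2.22, n(O) = 35.49/16.00 = 2.218
Divide by the smallest (2.218 mol O): C 1.002, H 3.001, N 1.001, O 1.000
Ratio ≈ 1:3:1:1, so the empirical formula is CH3NO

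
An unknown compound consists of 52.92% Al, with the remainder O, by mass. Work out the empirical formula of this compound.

Al2O3

Assume 100 g: 52.92 g Al, 47.08 g O.
Moles — Al: 52.92 / 26.98 = 1.961 mol; O: 47.08 / 16.00 = 2.942 mol
Divide by the smallest (1.961 mol Al): Al 1.000, O 1.500
Multiply by 2: Al 2.00, O 3.00 → Al2O3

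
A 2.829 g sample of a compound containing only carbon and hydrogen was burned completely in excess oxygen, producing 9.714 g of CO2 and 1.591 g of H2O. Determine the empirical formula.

C5H4

mol C = 9.714 / 44.01 = 0.2207; mass C = 0.2207 × 12.01 = 2.651 g
mol H = 2 × (1.591 / 18.02) = 0.1766; mass H = 0.1766 × 1.008 = 0.1780 g
Divide by the smallest (0.1766 mol H): C 1.250, H 1.000
Scaling by 4: C 5.00, H 4.00 → C5H4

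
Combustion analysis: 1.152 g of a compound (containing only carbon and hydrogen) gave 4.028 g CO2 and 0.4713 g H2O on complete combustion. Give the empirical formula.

mol C = 4.028 / 44.01 = 0.09152; mass C = 0.09152 × 12.01 = 1.099 g
mol H = 2 × (0.4713 / 18.02) = 0.05231; mass H = 0.05231 × 1.008 = 0.05273 g
Ratios (÷ 0.05231): C 1.750, H 1.000
×4: C 7.00, H 4.00 → C7H4

C7H4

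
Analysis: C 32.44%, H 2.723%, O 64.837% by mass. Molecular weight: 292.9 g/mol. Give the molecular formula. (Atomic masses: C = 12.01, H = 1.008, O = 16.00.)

Assume 100 g: 32.44 g C, 2.723 g H, 64.837 g O.
Moles — C: 32.44 / 12.01 = 2.701 mol; H: 2.723 / 1.008 = 2.701 mol; O: 64.837 / 16.00 = 4.052 mol
Smallest is C at 2.701 mol; normalising gives C 1.000, H 1.000, O 1.500
×2: C 2.00, H 2.00, O 3.00 → C2H2O3
Empirical-formula mass = 74.04 g/mol
n = 292.9 / 74.04 = 3.96 ≈ 4
Molecular formula = (C2H2O3)×4 = C8H8O12

C8H8O12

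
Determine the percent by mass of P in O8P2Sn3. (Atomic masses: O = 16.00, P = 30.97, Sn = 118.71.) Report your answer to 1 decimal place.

Molar mass = 8(16.00) + 2(30.97) + 3(118.71) = 546.070 g/mol
Mass of P per mole = 2 × 30.97 = 61.940 g
% P = 61.940 / 546.070 × 100 = 11.3%

11.3%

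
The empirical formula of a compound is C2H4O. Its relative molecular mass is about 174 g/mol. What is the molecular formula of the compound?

Empirical-formula mass = 44.05 g/mol
n = 174 / 44.05 = 3.95 ≈ 4
Molecular formula = (C2H4O)4 = C8H16O4

C8H16O4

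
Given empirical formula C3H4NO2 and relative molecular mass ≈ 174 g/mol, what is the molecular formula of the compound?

Empirical-formula mass = 86.07 g/mol
n = 174 / 86.07 = 2.02 ≈ 2
Molecular formula = (C3H4NO2)2 = C6H8N2O4

C6H8N2O4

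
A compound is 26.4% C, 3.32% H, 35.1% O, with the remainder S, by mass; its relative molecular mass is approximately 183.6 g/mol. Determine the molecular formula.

C4H6O4S2

Assume 100 g: 26.4 g C, 3.32 g H, 35.1 g O, 35.18 g S.
C: 26.4 g ÷ 12.01 g/mol = 2.198 mol
H: 3.32 g ÷ 1.008 g/mol = 3.294 mol
O: 35.1 g ÷ 16.00 g/mol = 2.194 mol
S: 35.18 g ÷ 32.07 g/mol = 1.097 mol
Smallest is S at 1.097 mol; normalising gives C 2.004, H 3.002, O 2.000, S 1.000
→ C2H3O2S
Empirical-formula mass = 91.11 g/mol
n = 183.6 / 91.11 = 2.02 ≈ 2
Molecular formula = (C2H3O2S)×2 = C4H6O4S2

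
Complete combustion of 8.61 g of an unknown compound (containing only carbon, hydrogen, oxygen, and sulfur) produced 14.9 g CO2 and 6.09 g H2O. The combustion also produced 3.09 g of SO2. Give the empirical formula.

mol C = 14.9 / 44.01 = 0.3386; mass C = 0.3386 × 12.01 = 4.066 g
mol H = 2 × (6.09 / 18.02) = 0.6759; mass H = 0.6759 × 1.008 = 0.6813 g
mol S = 3.09 / 64.07 = 0.04823; mass S = 1.547 g
mass O = 8.61 − (6.294) = 2.316 g → mol O = 0.1447
Divide by the smallest (0.04823 mol S): C 7.020, H 14.015, O 3.001, S 1.000
≈ 7:14:3:1 → C7H14O3S

C7H14O3S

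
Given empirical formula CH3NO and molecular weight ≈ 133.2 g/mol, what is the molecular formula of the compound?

C3H9N3O3

Empirical-formula mass = 45.04 g/mol
n = 133.2 / 45.04 = 2.96 ≈ 3
Molecular formula = (CH3NO)3 = C3H9N3O3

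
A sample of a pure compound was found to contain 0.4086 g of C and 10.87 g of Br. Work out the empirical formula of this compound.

C: 0.4086 g ÷ 12.01 g/mol = 0.03402 mol
Br: 10.87 g ÷ 79.90 g/mol = 0.136 mol
Ratios (÷ 0.03402): C 1.000, Br 3.999
Ratio ≈ 1:4, so the empirical formula is CBr4

CBr4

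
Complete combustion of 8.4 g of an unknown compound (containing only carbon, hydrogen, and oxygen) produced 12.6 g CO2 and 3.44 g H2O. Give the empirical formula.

mol C = 12.6 / 44.01 = 0.2863; mass C = 0.2863 × 12.01 = 3.438 g
mol H = 2 × (3.44 / 18.02) = 0.3818; mass H = 0.3818 × 1.008 = 0.3849 g
mass O = 8.4 − (3.823) = 4.577 g → mol O = 0.2860
Ratios (÷ 0.286): C 1.001, H 1.335, O 1.000
Multiply by 3: C 3.00, H 4.00, O 3.00 → C3H4O3

C3H4O3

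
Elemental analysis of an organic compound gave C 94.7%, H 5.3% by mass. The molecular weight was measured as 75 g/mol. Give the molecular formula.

C6H4

Assume 100 g: 94.7 g C, 5.3 g H.
C: 94.7 g ÷ 12.01 g/mol = 7.885 mol
H: 5.3 g ÷ 1.008 g/mol = 5.258 mol
Divide by the smallest (5.258 mol H): C 1.500, H 1.000
Multiply by 2: C 3.00, H 2.00 → C3H2
Empirical-formula mass = 38.05 g/mol
n = 75 / 38.05 = 1.97 ≈ 2
Molecular formula = (C3H2)×2 = C6H4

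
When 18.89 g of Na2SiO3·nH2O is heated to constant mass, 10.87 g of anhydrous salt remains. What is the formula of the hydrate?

Mass of water lost = 18.89 − 10.87 = 8.02 g → 8.02 / 18.02 = 0.4451 mol H2O
Molar mass of Na2SiO3 = 122.07 g/mol → mol Na2SiO3 = 10.87 / 122.07 = 0.08905
n = 0.4451 / 0.08905 = 5.00 ≈ 5 → Na2SiO3·5H2O

Na2SiO3·5H2O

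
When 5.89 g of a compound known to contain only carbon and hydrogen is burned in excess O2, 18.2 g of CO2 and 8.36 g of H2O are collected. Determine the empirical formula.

mol C = 18.2 / 44.01 = 0.4135; mass C = 0.4135 × 12.01 = 4.967 g
mol H = 2 × (8.36 / 18.02) = 0.9279; mass H = 0.9279 × 1.008 = 0.9353 g
Divide by the smallest (0.4135 mol C): C 1.000, H 2.244
Multiply by 4: C 4.00, H 8.97 → C4H9

C4H9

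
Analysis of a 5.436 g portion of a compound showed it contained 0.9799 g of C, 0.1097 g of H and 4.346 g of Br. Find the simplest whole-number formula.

C3H4Br2

C: 0.9799 g ÷ 12.01 g/mol = 0.08159 mol
H: 0.1097 g ÷ 1.008 g/mol = 0.1088 mol
Br: 4.346 g ÷ 79.90 g/mol = 0.05439 mol
Divide by the smallest (0.05439 mol Br): C 1.500, H 2.001, Br 1.000
×2: C 3.00, H 4.00, Br 2.00 → C3H4Br2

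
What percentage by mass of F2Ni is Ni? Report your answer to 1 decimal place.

Molar mass = 2(19.00) + 1(58.69) = 96.690 g/mol
Mass of Ni per mole = 1 × 58.69 = 58.690 g
% Ni = 58.690 / 96.690 × 100 = 60.7%

60.7%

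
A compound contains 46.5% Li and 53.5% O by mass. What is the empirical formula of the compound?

Assume 100 g: 46.5 g Li, 53.5 g O.
n(Li) = 46.5/6.94 = 6.7, n(O) = 53.5/16.00 = 3.344
Smallest is O at 3.344 mol; normalising gives Li 2.004, O 1.000
Ratio ≈ 2:1, so the empirical formula is Li2O

Li2O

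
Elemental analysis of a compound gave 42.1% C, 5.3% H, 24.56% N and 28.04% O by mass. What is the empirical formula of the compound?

C2H3NO

Assume 100 g: 42.1 g C, 5.3 g H, 24.56 g N, 28.04 g O.
C: 42.1 g ÷ 12.01 g/mol = 3.505 mol
H: 5.3 g ÷ 1.008 g/mol = 5.258 mol
N: 24.56 g ÷ 14.01 g/mol = 1.753 mol
O: 28.04 g ÷ 16.00 g/mol = 1.752 mol
Ratios (÷ 1.752): C 2.000, H 3.000, N 1.000, O 1.000
≈ 2:3:1:1 → C2H3NO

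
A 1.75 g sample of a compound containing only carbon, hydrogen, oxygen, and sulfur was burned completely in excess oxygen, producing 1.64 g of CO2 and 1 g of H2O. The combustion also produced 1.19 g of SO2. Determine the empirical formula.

C2H6O2S

mol C = 1.64 / 44.01 = 0.03726; mass C = 0.03726 × 12.01 = 0.4475 g
mol H = 2 × (1 / 18.02) = 0.1110; mass H = 0.1110 × 1.008 = 0.1119 g
mol S = 1.19 / 64.07 = 0.01857; mass S = 0.5957 g
mass O = 1.75 − (1.155) = 0.5949 g → mol O = 0.03718
Smallest is S at 0.01857 mol; normalising gives C 2.006, H 5.976, O 2.002, S 1.000
Ratio ≈ 2:6:2:1, so the empirical formula is C2H6O2S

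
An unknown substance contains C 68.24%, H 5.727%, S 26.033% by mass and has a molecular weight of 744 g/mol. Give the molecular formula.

Assume 100 g: 68.24 g C, 5.727 g H, 26.033 g S.
Moles — C: 68.24 / 12.01 = 5.682 mol; H: 5.727 / 1.008 = 5.682 mol; S: 26.033 / 32.07 = 0.8118 mol
Ratios (÷ 0.8118): C 7.000, H 6.999, S 1.000
≈ 7:7:1 → C7H7S
Empirical-formula mass = 123.20 g/mol
n = 744 / 123.20 = 6.04 ≈ 6
Molecular formula = (C7H7S)×6 = C42H42S6

C42H42S6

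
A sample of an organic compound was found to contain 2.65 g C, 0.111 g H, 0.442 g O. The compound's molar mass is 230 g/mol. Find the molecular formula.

C16H8O2

C: 2.65 g ÷ 12.01 g/mol = 0.2206 mol
H: 0.111 g ÷ 1.008 g/mol = 0.1101 mol
O: 0.442 g ÷ 16.00 g/mol = 0.02763 mol
Divide by the smallest (0.02763 mol O): C 7.987, H 3.986, O 1.000
≈ 8:4:1 → C8H4O
Empirical-formula mass = 116.11 g/mol
n = 230 / 116.11 = 1.98 ≈ 2
Molecular formula = (C8H4O)×2 = C16H8O2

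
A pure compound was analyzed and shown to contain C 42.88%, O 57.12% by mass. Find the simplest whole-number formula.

Assume 100 g: 42.88 g C, 57.12 g O.
C: 42.88 g ÷ 12.01 g/mol = 3.57 mol
O: 57.12 g ÷ 16.00 g/mol = 3.57 mol
Ratios (÷ 3.57): C 1.000, O 1.000
≈ 1:1 → CO

CO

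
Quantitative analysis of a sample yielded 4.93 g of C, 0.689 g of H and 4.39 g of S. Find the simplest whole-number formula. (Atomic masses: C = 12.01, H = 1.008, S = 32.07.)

C3H5S

n(C) = 4.93/12.01 = 0.4105, n(H) = 0.689/1.008 = 0.6835, n(S) = 4.39/32.07 = 0.1369
Smallest is S at 0.1369 mol; normalising gives C 2.999, H 4.993, S 1.000
≈ 3:5:1 → C3H5S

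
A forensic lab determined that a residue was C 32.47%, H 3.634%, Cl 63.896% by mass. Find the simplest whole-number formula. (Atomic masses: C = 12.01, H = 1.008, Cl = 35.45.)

C3H4Cl2

Assume 100 g: 32.47 g C, 3.634 g H, 63.896 g Cl.
C: 32.47 g ÷ 12.01 g/mol = 2.704 mol
H: 3.634 g ÷ 1.008 g/mol = 3.605 mol
Cl: 63.896 g ÷ 35.45 g/mol = 1.802 mol
Ratios (÷ 1.802): C 1.500, H 2.000, Cl 1.000
Scaling by 2: C 3.00, H 4.00, Cl 2.00 → C3H4Cl2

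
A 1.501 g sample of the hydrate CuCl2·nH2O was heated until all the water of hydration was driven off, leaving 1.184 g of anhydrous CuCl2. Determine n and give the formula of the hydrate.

CuCl2·2H2O

Mass of water lost = 1.501 − 1.184 = 0.317 g → 0.317 / 18.02 = 0.01759 mol H2O
Molar mass of CuCl2 = 134.45 g/mol → mol CuCl2 = 1.184 / 134.45 = 0.008806
n = 0.01759 / 0.008806 = 2.00 ≈ 2 → CuCl2·2H2O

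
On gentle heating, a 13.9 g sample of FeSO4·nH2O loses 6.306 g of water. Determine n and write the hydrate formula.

FeSO4·7H2O

Mass of anhydrous FeSO4 = 13.9 − 6.306 = 7.594 g
mol H2O = 6.306 / 18.02 = 0.3499
Molar mass of FeSO4 = 151.92 g/mol → mol FeSO4 = 7.594 / 151.92 = 0.04999
n = 0.3499 / 0.04999 = 7.00 ≈ 7 → FeSO4·7H2O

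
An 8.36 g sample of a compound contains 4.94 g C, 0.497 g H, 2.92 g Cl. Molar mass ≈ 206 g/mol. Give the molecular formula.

C10H12Cl2

Moles — C: 4.94 / 12.01 = 0.4113 mol; H: 0.497 / 1.008 = 0.4931 mol; Cl: 2.92 / 35.45 = 0.08237 mol
Smallest is Cl at 0.08237 mol; normalising gives C 4.994, H 5.986, Cl 1.000
Ratio ≈ 5:6:1, so the empirical formula is C5H6Cl
Empirical-formula mass = 101.55 g/mol
n = 206 / 101.55 = 2.03 ≈ 2
Molecular formula = (C5H6Cl)×2 = C10H12Cl2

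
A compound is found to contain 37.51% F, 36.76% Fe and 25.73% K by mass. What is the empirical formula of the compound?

F3FeK

Assume 100 g: 37.51 g F, 36.76 g Fe, 25.73 g K.
F: 37.51 g ÷ 19.00 g/mol = 1.974 mol
Fe: 36.76 g ÷ 55.85 g/mol = 0.6582 mol
K: 25.73 g ÷ 39.10 g/mol = 0.6581 mol
Smallest is K at 0.6581 mol; normalising gives F 3.000, Fe 1.000, K 1.000
≈ 3:1:1 → F3FeK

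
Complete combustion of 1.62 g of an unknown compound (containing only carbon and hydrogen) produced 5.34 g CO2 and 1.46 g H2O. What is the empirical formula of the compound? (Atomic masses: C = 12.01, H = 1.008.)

mol C = 5.34 / 44.01 = 0.1213; mass C = 0.1213 × 12.01 = 1.457 g
mol H = 2 × (1.46 / 18.02) = 0.1620; mass H = 0.1620 × 1.008 = 0.1633 g
Divide by the smallest (0.1213 mol C): C 1.000, H 1.335
Multiply by 3: C 3.00, H 4.01 → C3H4

C3H4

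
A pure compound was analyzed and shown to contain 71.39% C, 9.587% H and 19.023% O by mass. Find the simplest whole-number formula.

C5H8O

Assume 100 g: 71.39 g C, 9.587 g H, 19.023 g O.
Moles — C: 71.39 / 12.01 = 5.944 mol; H: 9.587 / 1.008 = 9.511 mol; O: 19.023 / 16.00 = 1.189 mol
Smallest is O at 1.189 mol; normalising gives C 5.000, H 8.000, O 1.000
→ C5H8O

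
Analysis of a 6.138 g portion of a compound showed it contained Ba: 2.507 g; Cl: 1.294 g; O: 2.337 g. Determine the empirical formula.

BaCl2O8

n(Ba) = 2.507/137.33 = 0.01826, n(Cl) = 1.294/35.45 = 0.0365, n(O) = 2.337/16.00 = 0.1461
Divide by the smallest (0.01826 mol Ba): Ba 1.000, Cl 2.000, O 8.001
Ratio ≈ 1:2:8, so the empirical formula is BaCl2O8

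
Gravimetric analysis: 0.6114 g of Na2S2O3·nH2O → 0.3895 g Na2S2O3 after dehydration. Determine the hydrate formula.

Mass of water lost = 0.6114 − 0.3895 = 0.2219 g → 0.2219 / 18.02 = 0.01231 mol H2O
Molar mass of Na2S2O3 = 158.12 g/mol → mol Na2S2O3 = 0.3895 / 158.12 = 0.002463
n = 0.01231 / 0.002463 = 5.00 ≈ 5 → Na2S2O3·5H2O

Na2S2O3·5H2O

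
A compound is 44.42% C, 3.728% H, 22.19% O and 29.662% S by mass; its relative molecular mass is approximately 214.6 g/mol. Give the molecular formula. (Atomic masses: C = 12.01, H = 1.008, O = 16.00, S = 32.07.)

C8H8O3S2

Assume 100 g: 44.42 g C, 3.728 g H, 22.19 g O, 29.662 g S.
n(C) = 44.42/12.01 = 3.699, n(H) = 3.728/1.008 = 3.698, n(O) = 22.19/16.00 = 1.387, n(S) = 29.662/32.07 = 0.9249
Smallest is S at 0.9249 mol; normalising gives C 3.999, H 3.999, O 1.499, S 1.000
Scaling by 2: C 8.00, H 8.00, O 3.00, S 2.00 → C8H8O3S2
Empirical-formula mass = 216.28 g/mol
n = 214.6 / 216.28 = 0.99 ≈ 1
Molecular formula = empirical formula = C8H8O3S2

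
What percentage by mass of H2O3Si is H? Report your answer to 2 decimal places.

Molar mass = 2(1.008) + 3(16.00) + 1(28.09) = 78.106 g/mol
Mass of H per mole = 2 × 1.008 = 2.016 g
% H = 2.016 / 78.106 × 100 = 2.58%

2.58%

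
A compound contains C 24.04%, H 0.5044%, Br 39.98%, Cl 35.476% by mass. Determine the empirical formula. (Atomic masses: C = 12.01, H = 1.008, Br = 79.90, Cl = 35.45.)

C4HBrCl2

Assume 100 g: 24.04 g C, 0.5044 g H, 39.98 g Br, 35.476 g Cl.
Moles — C: 24.04 / 12.01 = 2.002 mol; H: 0.5044 / 1.008 = 0.5004 mol; Br: 39.98 / 79.90 = 0.5004 mol; Cl: 35.476 / 35.45 = 1.001 mol
Divide by the smallest (0.5004 mol Br): C 4.000, H 1.000, Br 1.000, Cl 2.000
→ C4HBrCl2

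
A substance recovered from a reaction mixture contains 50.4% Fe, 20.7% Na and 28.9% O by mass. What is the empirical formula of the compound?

FeNaO2

Assume 100 g: 50.4 g Fe, 20.7 g Na, 28.9 g O.
n(Fe) = 50.4/55.85 = 0.9024, n(Na) = 20.7/22.99 = 0.9004, n(O) = 28.9/16.00 = 1.806
Smallest is Na at 0.9004 mol; normalising gives Fe 1.002, Na 1.000, O 2.006
→ FeNaO2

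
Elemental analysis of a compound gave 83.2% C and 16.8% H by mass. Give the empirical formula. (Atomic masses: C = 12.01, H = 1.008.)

C5H12

Assume 100 g: 83.2 g C, 16.8 g H.
C: 83.2 g ÷ 12.01 g/mol = 6.928 mol
H: 16.8 g ÷ 1.008 g/mol = 16.67 mol
Divide by the smallest (6.928 mol C): C 1.000, H 2.406
Scaling by 5: C 5.00, H 12.03 → C5H12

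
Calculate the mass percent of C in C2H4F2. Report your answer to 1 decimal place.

36.4%

Molar mass = 2(12.01) + 4(1.008) + 2(19.00) = 66.052 g/mol
Mass of C per mole = 2 × 12.01 = 24.020 g
% C = 24.020 / 66.052 × 100 = 36.4%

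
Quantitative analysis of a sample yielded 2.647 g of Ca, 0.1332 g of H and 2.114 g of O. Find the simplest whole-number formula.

CaH2O2

Ca: 2.647 g ÷ 40.08 g/mol = 0.06604 mol
H: 0.1332 g ÷ 1.008 g/mol = 0.1321 mol
O: 2.114 g ÷ 16.00 g/mol = 0.1321 mol
Divide by the smallest (0.06604 mol Ca): Ca 1.000, H 2.001, O 2.001
→ CaH2O2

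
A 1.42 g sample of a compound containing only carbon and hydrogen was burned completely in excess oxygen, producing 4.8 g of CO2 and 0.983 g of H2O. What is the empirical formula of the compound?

CH

mol C = 4.8 / 44.01 = 0.1091; mass C = 0.1091 × 12.01 = 1.310 g
mol H = 2 × (0.983 / 18.02) = 0.1091; mass H = 0.1091 × 1.008 = 0.1100 g
Divide by the smallest (0.1091 mol C): C 1.000, H 1.000
Ratio ≈ 1:1, so the empirical formula is CH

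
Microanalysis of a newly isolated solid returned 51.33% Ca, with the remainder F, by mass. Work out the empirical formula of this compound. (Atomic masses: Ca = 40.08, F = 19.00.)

Assume 100 g: 51.33 g Ca, 48.67 g F.
Moles — Ca: 51.33 / 40.08 = 1.281 mol; F: 48.67 / 19.00 = 2.562 mol
Divide by the smallest (1.281 mol Ca): Ca 1.000, F 2.000
≈ 1:2 → CaF2

CaF2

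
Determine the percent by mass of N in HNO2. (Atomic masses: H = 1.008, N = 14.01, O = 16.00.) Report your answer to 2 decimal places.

29.80%

Molar mass = 1(1.008) + 1(14.01) + 2(16.00) = 47.018 g/mol
Mass of N per mole = 1 × 14.01 = 14.010 g
% N = 14.010 / 47.018 × 100 = 29.80%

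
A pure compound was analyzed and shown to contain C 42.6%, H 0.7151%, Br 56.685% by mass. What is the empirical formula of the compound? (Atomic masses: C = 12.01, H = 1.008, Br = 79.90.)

C5HBr

Assume 100 g: 42.6 g C, 0.7151 g H, 56.685 g Br.
n(C) = 42.6/12.01 = 3.547, n(H) = 0.7151/1.008 = 0.7094, n(Br) = 56.685/79.90 = 0.7094
Divide by the smallest (0.7094 mol H): C 5.000, H 1.000, Br 1.000
≈ 5:1:1 → C5HBr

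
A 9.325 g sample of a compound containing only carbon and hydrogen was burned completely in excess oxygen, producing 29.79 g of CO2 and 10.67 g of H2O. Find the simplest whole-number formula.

mol C = 29.79 / 44.01 = 0.6769; mass C = 0.6769 × 12.01 = 8.129 g
mol H = 2 × (10.67 / 18.02) = 1.184; mass H = 1.184 × 1.008 = 1.194 g
Divide by the smallest (0.6769 mol C): C 1.000, H 1.750
×4: C 4.00, H 7.00 → C4H7

C4H7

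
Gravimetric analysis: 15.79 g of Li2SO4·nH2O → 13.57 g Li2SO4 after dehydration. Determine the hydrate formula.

Li2SO4·H2O

Mass of water lost = 15.79 − 13.57 = 2.22 g → 2.22 / 18.02 = 0.1232 mol H2O
Molar mass of Li2SO4 = 109.95 g/mol → mol Li2SO4 = 13.57 / 109.95 = 0.1234
n = 0.1232 / 0.1234 = 1.00 ≈ 1 → Li2SO4·H2O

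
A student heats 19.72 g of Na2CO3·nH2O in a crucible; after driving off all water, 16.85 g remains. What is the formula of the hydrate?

Mass of water lost = 19.72 − 16.85 = 2.87 g → 2.87 / 18.02 = 0.1593 mol H2O
Molar mass of Na2CO3 = 105.99 g/mol → mol Na2CO3 = 16.85 / 105.99 = 0.159
n = 0.1593 / 0.159 = 1.00 ≈ 1 → Na2CO3·H2O

Na2CO3·H2O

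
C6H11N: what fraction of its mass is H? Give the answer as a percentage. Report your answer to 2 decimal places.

11.41%

Molar mass = 6(12.01) + 11(1.008) + 1(14.01) = 97.158 g/mol
Mass of H per mole = 11 × 1.008 = 11.088 g
% H = 11.088 / 97.158 × 100 = 11.41%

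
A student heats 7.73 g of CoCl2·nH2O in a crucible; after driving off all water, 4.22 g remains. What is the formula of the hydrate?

Mass of water lost = 7.73 − 4.22 = 3.51 g → 3.51 / 18.02 = 0.1948 mol H2O
Molar mass of CoCl2 = 129.83 g/mol → mol CoCl2 = 4.22 / 129.83 = 0.0325
n = 0.1948 / 0.0325 = 5.99 ≈ 6 → CoCl2·6H2O

CoCl2·6H2O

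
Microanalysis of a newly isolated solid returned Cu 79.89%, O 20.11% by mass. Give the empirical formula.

CuO

Assume 100 g: 79.89 g Cu, 20.11 g O.
n(Cu) = 79.89/63.55 = 1.257, n(O) = 20.11/16.00 = 1.257
Smallest is O at 1.257 mol; normalising gives Cu 1.000, O 1.000
→ CuO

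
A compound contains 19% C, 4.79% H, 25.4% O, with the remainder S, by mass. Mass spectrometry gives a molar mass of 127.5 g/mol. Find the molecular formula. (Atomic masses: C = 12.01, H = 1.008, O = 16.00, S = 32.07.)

Assume 100 g: 19 g C, 4.79 g H, 25.4 g O, 50.81 g S.
n(C) = 19/12.01 = 1.582, n(H) = 4.79/1.008 = 4.752, n(O) = 25.4/16.00 = 1.587, n(S) = 50.81/32.07 = 1.584
Divide by the smallest (1.582 mol C): C 1.000, H 3.004, O 1.003, S 1.001
Ratio ≈ 1:3:1:1, so the empirical formula is CH3OS
Empirical-formula mass = 63.10 g/mol
n = 127.5 / 63.10 = 2.02 ≈ 2
Molecular formula = (CH3OS)×2 = C2H6O2S2

C2H6O2S2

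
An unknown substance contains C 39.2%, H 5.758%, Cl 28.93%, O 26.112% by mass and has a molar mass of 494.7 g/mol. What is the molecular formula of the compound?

Assume 100 g: 39.2 g C, 5.758 g H, 28.93 g Cl, 26.112 g O.
Moles — C: 39.2 / 12.01 = 3.264 mol; H: 5.758 / 1.008 = 5.712 mol; Cl: 28.93 / 35.45 = 0.8161 mol; O: 26.112 / 16.00 = 1.632 mol
Smallest is Cl at 0.8161 mol; normalising gives C 4.000, H 7.000, Cl 1.000, O 2.000
≈ 4:7:1:2 → C4H7ClO2
Empirical-formula mass = 122.55 g/mol
n = 494.7 / 122.55 = 4.04 ≈ 4
Molecular formula = (C4H7ClO2)×4 = C16H28Cl4O8

C16H28Cl4O8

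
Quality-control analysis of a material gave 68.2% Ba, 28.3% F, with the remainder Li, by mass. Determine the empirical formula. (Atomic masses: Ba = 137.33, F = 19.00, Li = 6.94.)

BaF3Li

Assume 100 g: 68.2 g Ba, 28.3 g F, 3.5 g Li.
n(Ba) = 68.2/137.33 = 0.4966, n(F) = 28.3/19.00 = 1.489, n(Li) = 3.5/6.94 = 0.5043
Ratios (÷ 0.4966): Ba 1.000, F 2.999, Li 1.016
→ BaF3Li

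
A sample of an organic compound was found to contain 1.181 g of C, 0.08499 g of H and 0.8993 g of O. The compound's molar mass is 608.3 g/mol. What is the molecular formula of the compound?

C28H24O16

n(C) = 1.181/12.01 = 0.09833, n(H) = 0.08499/1.008 = 0.08432, n(O) = 0.8993/16.00 = 0.05621
Ratios (÷ 0.05621): C 1.750, H 1.500, O 1.000
×4: C 7.00, H 6.00, O 4.00 → C7H6O4
Empirical-formula mass = 154.12 g/mol
n = 608.3 / 154.12 = 3.95 ≈ 4
Molecular formula = (C7H6O4)×4 = C28H24O16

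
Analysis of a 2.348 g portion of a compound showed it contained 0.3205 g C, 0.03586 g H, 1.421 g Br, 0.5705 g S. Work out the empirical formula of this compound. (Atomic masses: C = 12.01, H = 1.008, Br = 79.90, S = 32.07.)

n(C) = 0.3205/12.01 = 0.02669, n(H) = 0.03586/1.008 = 0.03558, n(Br) = 1.421/79.90 = 0.01778, n(S) = 0.5705/32.07 = 0.01779
Ratios (÷ 0.01778): C 1.501, H 2.000, Br 1.000, S 1.000
Multiply by 2: C 3.00, H 4.00, Br 2.00, S 2.00 → C3H4Br2S2

C3H4Br2S2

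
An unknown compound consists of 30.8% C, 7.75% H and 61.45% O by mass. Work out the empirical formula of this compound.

Assume 100 g: 30.8 g C, 7.75 g H, 61.45 g O.
n(C) = 30.8/12.01 = 2.565, n(H) = 7.75/1.008 = 7.688, n(O) = 61.45/16.00 = 3.841
Divide by the smallest (2.565 mol C): C 1.000, H 2.998, O 1.498
Scaling by 2: C 2.00, H 6.00, O 3.00 → C2H6O3

C2H6O3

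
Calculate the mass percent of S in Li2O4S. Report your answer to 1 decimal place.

Molar mass = 2(6.94) + 4(16.00) + 1(32.07) = 109.950 g/mol
Mass of S per mole = 1 × 32.07 = 32.070 g
% S = 32.070 / 109.950 × 100 = 29.2%

29.2%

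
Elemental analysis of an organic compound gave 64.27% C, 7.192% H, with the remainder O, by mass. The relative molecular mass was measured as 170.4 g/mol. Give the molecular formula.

Assume 100 g: 64.27 g C, 7.192 g H, 28.538 g O.
C: 64.27 g ÷ 12.01 g/mol = 5.351 mol
H: 7.192 g ÷ 1.008 g/mol = 7.135 mol
O: 28.538 g ÷ 16.00 g/mol = 1.784 mol
Divide by the smallest (1.784 mol O): C 3.000, H 4.000, O 1.000
Ratio ≈ 3:4:1, so the empirical formula is C3H4O
Empirical-formula mass = 56.06 g/mol
n = 170.4 / 56.06 = 3.04 ≈ 3
Molecular formula = (C3H4O)×3 = C9H12O3

C9H12O3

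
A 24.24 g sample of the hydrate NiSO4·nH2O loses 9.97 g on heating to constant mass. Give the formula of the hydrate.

Mass of anhydrous NiSO4 = 24.24 − 9.97 = 14.27 g
mol H2O = 9.97 / 18.02 = 0.5533
Molar mass of NiSO4 = 154.76 g/mol → mol NiSO4 = 14.27 / 154.76 = 0.09221
n = 0.5533 / 0.09221 = 6.00 ≈ 6 → NiSO4·6H2O

NiSO4·6H2O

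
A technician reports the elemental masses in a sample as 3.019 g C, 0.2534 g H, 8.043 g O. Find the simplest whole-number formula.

C: 3.019 g ÷ 12.01 g/mol = 0.2514 mol
H: 0.2534 g ÷ 1.008 g/mol = 0.2514 mol
O: 8.043 g ÷ 16.00 g/mol = 0.5027 mol
Ratios (÷ 0.2514): C 1.000, H 1.000, O 2.000
→ CHO2

CHO2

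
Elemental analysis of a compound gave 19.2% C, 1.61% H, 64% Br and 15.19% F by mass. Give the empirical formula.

C2H2BrF

Assume 100 g: 19.2 g C, 1.61 g H, 64 g Br, 15.19 g F.
n(C) = 19.2/12.01 = 1.599, n(H) = 1.61/1.008 = 1.597, n(Br) = 64/79.90 = 0.801, n(F) = 15.19/19.00 = 0.7995
Smallest is F at 0.7995 mol; normalising gives C 2.000, H 1.998, Br 1.002, F 1.000
≈ 2:2:1:1 → C2H2BrF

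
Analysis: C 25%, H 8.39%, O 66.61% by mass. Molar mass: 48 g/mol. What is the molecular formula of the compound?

Assume 100 g: 25 g C, 8.39 g H, 66.61 g O.
Moles — C: 25 / 12.01 = 2.082 mol; H: 8.39 / 1.008 = 8.323 mol; O: 66.61 / 16.00 = 4.163 mol
Ratios (÷ 2.082): C 1.000, H 3.999, O 2.000
→ CH4O2
Empirical-formula mass = 48.04 g/mol
n = 48 / 48.04 = 1.00 ≈ 1
Molecular formula = empirical formula = CH4O2

CH4O2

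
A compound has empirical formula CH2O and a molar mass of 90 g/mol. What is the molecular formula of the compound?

C3H6O3

Empirical-formula mass = 30.03 g/mol
n = 90 / 30.03 = 3.00 ≈ 3
Molecular formula = (CH2O)3 = C3H6O3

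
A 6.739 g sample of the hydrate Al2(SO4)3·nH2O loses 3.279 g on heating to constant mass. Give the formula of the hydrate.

Mass of anhydrous Al2(SO4)3 = 6.739 − 3.279 = 3.46 g
mol H2O = 3.279 / 18.02 = 0.182
Molar mass of Al2(SO4)3 = 342.17 g/mol → mol Al2(SO4)3 = 3.46 / 342.17 = 0.01011
n = 0.182 / 0.01011 = 18.00 ≈ 18 → Al2(SO4)3·18H2O

Al2(SO4)3·18H2O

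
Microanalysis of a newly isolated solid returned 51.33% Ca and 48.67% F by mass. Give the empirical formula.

CaF2

Assume 100 g: 51.33 g Ca, 48.67 g F.
n(Ca) = 51.33/40.08 = 1.281, n(F) = 48.67/19.00 = 2.562
Smallest is Ca at 1.281 mol; normalising gives Ca 1.000, F 2.000
Ratio ≈ 1:2, so the empirical formula is CaF2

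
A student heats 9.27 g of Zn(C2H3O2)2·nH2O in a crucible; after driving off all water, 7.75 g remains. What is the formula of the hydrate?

Mass of water lost = 9.27 − 7.75 = 1.52 g → 1.52 / 18.02 = 0.08435 mol H2O
Molar mass of Zn(C2H3O2)2 = 183.47 g/mol → mol Zn(C2H3O2)2 = 7.75 / 183.47 = 0.04224
n = 0.08435 / 0.04224 = 2.00 ≈ 2 → Zn(C2H3O2)2·2H2O

Zn(C2H3O2)2·2H2O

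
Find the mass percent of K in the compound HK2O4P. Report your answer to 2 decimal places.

44.90%

Molar mass = 1(1.008) + 2(39.10) + 4(16.00) + 1(30.97) = 174.178 g/mol
Mass of K per mole = 2 × 39.10 = 78.200 g
% K = 78.200 / 174.178 × 100 = 44.90%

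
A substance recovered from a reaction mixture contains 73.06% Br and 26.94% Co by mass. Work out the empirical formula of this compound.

Assume 100 g: 73.06 g Br, 26.94 g Co.
Moles — Br: 73.06 / 79.90 = 0.9144 mol; Co: 26.94 / 58.93 = 0.4572 mol
Smallest is Co at 0.4572 mol; normalising gives Br 2.000, Co 1.000
≈ 2:1 → Br2Co

Br2Co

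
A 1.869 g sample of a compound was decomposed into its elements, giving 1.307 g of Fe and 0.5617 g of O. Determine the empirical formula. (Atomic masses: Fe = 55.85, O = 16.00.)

Moles — Fe: 1.307 / 55.85 = 0.0234 mol; O: 0.5617 / 16.00 = 0.03511 mol
Smallest is Fe at 0.0234 mol; normalising gives Fe 1.000, O 1.500
×2: Fe 2.00, O 3.00 → Fe2O3

Fe2O3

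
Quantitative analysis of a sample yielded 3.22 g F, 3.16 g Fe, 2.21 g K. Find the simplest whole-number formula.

Moles — F: 3.22 / 19.00 = 0.1695 mol; Fe: 3.16 / 55.85 = 0.05658 mol; K: 2.21 / 39.10 = 0.05652 mol
Smallest is K at 0.05652 mol; normalising gives F 2.998, Fe 1.001, K 1.000
≈ 3:1:1 → F3FeK

F3FeK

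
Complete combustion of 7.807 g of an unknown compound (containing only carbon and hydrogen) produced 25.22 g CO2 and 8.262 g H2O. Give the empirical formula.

mol C = 25.22 / 44.01 = 0.5731; mass C = 0.5731 × 12.01 = 6.882 g
mol H = 2 × (8.262 / 18.02) = 0.9170; mass H = 0.9170 × 1.008 = 0.9243 g
Divide by the smallest (0.5731 mol C): C 1.000, H 1.600
Multiply by 5: C 5.00, H 8.00 → C5H8

C5H8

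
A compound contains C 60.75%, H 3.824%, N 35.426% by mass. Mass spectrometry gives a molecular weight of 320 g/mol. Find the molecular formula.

Assume 100 g: 60.75 g C, 3.824 g H, 35.426 g N.
n(C) = 60.75/12.01 = 5.058, n(H) = 3.824/1.008 = 3.794, n(N) = 35.426/14.01 = 2.529
Divide by the smallest (2.529 mol N): C 2.000, H 1.500, N 1.000
Multiply by 2: C 4.00, H 3.00, N 2.00 → C4H3N2
Empirical-formula mass = 79.08 g/mol
n = 320 / 79.08 = 4.05 ≈ 4
Molecular formula = (C4H3N2)×4 = C16H12N8

C16H12N8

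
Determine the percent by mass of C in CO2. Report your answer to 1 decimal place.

27.3%

Molar mass = 1(12.01) + 2(16.00) = 44.010 g/mol
Mass of C per mole = 1 × 12.01 = 12.010 g
% C = 12.010 / 44.010 × 100 = 27.3%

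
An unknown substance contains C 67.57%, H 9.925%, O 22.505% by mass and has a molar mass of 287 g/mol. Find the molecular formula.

Assume 100 g: 67.57 g C, 9.925 g H, 22.505 g O.
Moles — C: 67.57 / 12.01 = 5.626 mol; H: 9.925 / 1.008 = 9.846 mol; O: 22.505 / 16.00 = 1.407 mol
Smallest is O at 1.407 mol; normalising gives C 4.000, H 7.000, O 1.000
≈ 4:7:1 → C4H7O
Empirical-formula mass = 71.10 g/mol
n = 287 / 71.10 = 4.04 ≈ 4
Molecular formula = (C4H7O)×4 = C16H28O4

C16H28O4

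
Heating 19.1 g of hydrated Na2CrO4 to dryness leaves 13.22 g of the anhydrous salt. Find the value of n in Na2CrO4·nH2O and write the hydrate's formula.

Na2CrO4·4H2O

Mass of water lost = 19.1 − 13.22 = 5.88 g → 5.88 / 18.02 = 0.3263 mol H2O
Molar mass of Na2CrO4 = 161.98 g/mol → mol Na2CrO4 = 13.22 / 161.98 = 0.08162
n = 0.3263 / 0.08162 = 4.00 ≈ 4 → Na2CrO4·4H2O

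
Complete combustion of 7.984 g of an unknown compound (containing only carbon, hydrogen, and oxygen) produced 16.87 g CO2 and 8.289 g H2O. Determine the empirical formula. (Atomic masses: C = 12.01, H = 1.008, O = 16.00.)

mol C = 16.87 / 44.01 = 0.3833; mass C = 0.3833 × 12.01 = 4.604 g
mol H = 2 × (8.289 / 18.02) = 0.9200; mass H = 0.9200 × 1.008 = 0.9273 g
mass O = 7.984 − (5.531) = 2.453 g → mol O = 0.1533
Smallest is O at 0.1533 mol; normalising gives C 2.500, H 6.001, O 1.000
Multiply by 2: C 5.00, H 12.00, O 2.00 → C5H12O2

C5H12O2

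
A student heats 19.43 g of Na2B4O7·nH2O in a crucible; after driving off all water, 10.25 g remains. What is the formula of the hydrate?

Na2B4O7·10H2O

Mass of water lost = 19.43 − 10.25 = 9.18 g → 9.18 / 18.02 = 0.5094 mol H2O
Molar mass of Na2B4O7 = 201.22 g/mol → mol Na2B4O7 = 10.25 / 201.22 = 0.05094
n = 0.5094 / 0.05094 = 10.00 ≈ 10 → Na2B4O7·10H2O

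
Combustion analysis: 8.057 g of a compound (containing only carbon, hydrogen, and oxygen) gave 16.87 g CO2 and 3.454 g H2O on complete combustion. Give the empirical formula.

C2H2O

mol C = 16.87 / 44.01 = 0.3833; mass C = 0.3833 × 12.01 = 4.604 g
mol H = 2 × (3.454 / 18.02) = 0.3834; mass H = 0.3834 × 1.008 = 0.3864 g
mass O = 8.057 − (4.990) = 3.067 g → mol O = 0.1917
Ratios (÷ 0.1917): C 2.000, H 2.000, O 1.000
≈ 2:2:1 → C2H2O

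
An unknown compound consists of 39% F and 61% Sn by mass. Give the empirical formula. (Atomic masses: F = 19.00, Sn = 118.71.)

F4Sn

Assume 100 g: 39 g F, 61 g Sn.
Moles — F: 39 / 19.00 = 2.053 mol; Sn: 61 / 118.71 = 0.5139 mol
Ratios (÷ 0.5139): F 3.995, Sn 1.000
→ F4Sn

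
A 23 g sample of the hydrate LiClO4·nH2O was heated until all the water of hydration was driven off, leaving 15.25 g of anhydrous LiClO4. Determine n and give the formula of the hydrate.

LiClO4·3H2O

Mass of water lost = 23 − 15.25 = 7.75 g → 7.75 / 18.02 = 0.4301 mol H2O
Molar mass of LiClO4 = 106.39 g/mol → mol LiClO4 = 15.25 / 106.39 = 0.1433
n = 0.4301 / 0.1433 = 3.00 ≈ 3 → LiClO4·3H2O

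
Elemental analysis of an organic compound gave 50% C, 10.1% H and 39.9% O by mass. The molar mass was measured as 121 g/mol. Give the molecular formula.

C5H12O3

Assume 100 g: 50 g C, 10.1 g H, 39.9 g O.
C: 50 g ÷ 12.01 g/mol = 4.163 mol
H: 10.1 g ÷ 1.008 g/mol = 10.02 mol
O: 39.9 g ÷ 16.00 g/mol = 2.494 mol
Divide by the smallest (2.494 mol O): C 1.669, H 4.018, O 1.000
×3: C 5.01, H 12.05, O 3.00 → C5H12O3
Empirical-formula mass = 120.15 g/mol
n = 121 / 120.15 = 1.01 ≈ 1
Molecular formula = empirical formula = C5H12O3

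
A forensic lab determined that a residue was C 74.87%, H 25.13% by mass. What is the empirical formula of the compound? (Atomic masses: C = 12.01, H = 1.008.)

Assume 100 g: 74.87 g C, 25.13 g H.
n(C) = 74.87/12.01 = 6.234, n(H) = 25.13/1.008 = 24.93
Divide by the smallest (6.234 mol C): C 1.000, H 3.999
≈ 1:4 → CH4

CH4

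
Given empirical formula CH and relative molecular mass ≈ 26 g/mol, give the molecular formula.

C2H2

Empirical-formula mass = 13.02 g/mol
n = 26 / 13.02 = 2.00 ≈ 2
Molecular formula = (CH)2 = C2H2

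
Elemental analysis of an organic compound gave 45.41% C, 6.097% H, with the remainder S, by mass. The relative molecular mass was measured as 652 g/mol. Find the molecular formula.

Assume 100 g: 45.41 g C, 6.097 g H, 48.493 g S.
n(C) = 45.41/12.01 = 3.781, n(H) = 6.097/1.008 = 6.049, n(S) = 48.493/32.07 = 1.512
Divide by the smallest (1.512 mol S): C 2.501, H 4.000, S 1.000
Scaling by 2: C 5.00, H 8.00, S 2.00 → C5H8S2
Empirical-formula mass = 132.25 g/mol
n = 652 / 132.25 = 4.93 ≈ 5
Molecular formula = (C5H8S2)×5 = C25H40S10

C25H40S10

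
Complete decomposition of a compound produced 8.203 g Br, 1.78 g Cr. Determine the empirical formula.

Br3Cr

Br: 8.203 g ÷ 79.90 g/mol = 0.1027 mol
Cr: 1.78 g ÷ 52.00 g/mol = 0.03423 mol
Ratios (÷ 0.03423): Br 2.999, Cr 1.000
Ratio ≈ 3:1, so the empirical formula is Br3Cr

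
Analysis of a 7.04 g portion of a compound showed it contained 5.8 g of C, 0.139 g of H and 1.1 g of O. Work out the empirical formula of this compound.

C: 5.8 g ÷ 12.01 g/mol = 0.4829 mol
H: 0.139 g ÷ 1.008 g/mol = 0.1379 mol
O: 1.1 g ÷ 16.00 g/mol = 0.06875 mol
Divide by the smallest (0.06875 mol O): C 7.024, H 2.006, O 1.000
Ratio ≈ 7:2:1, so the empirical formula is C7H2O

C7H2O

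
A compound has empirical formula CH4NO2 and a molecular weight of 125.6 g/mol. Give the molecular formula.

Empirical-formula mass = 62.05 g/mol
n = 125.6 / 62.05 = 2.02 ≈ 2
Molecular formula = (CH4NO2)2 = C2H8N2O4

C2H8N2O4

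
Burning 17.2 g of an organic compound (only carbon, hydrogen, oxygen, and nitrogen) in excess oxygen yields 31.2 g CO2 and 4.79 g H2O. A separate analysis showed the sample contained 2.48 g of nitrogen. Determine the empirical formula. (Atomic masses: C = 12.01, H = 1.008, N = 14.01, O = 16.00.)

mol C = 31.2 / 44.01 = 0.7089; mass C = 0.7089 × 12.01 = 8.514 g
mol H = 2 × (4.79 / 18.02) = 0.5316; mass H = 0.5316 × 1.008 = 0.5359 g
mol N = 2.48 / 14.01 = 0.1770
mass O = 17.2 − (11.53) = 5.670 g → mol O = 0.3544
Smallest is N at 0.177 mol; normalising gives C 4.005, H 3.003, N 1.000, O 2.002
→ C4H3NO2

C4H3NO2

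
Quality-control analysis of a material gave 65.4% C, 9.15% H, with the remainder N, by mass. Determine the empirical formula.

Assume 100 g: 65.4 g C, 9.15 g H, 25.45 g N.
n(C) = 65.4/12.01 = 5.445, n(H) = 9.15/1.008 = 9.077, n(N) = 25.45/14.01 = 1.817
Smallest is N at 1.817 mol; normalising gives C 2.998, H 4.997, N 1.000
≈ 3:5:1 → C3H5N

C3H5N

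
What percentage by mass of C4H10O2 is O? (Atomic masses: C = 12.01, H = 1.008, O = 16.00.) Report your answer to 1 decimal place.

Molar mass = 4(12.01) + 10(1.008) + 2(16.00) = 90.120 g/mol
Mass of O per mole = 2 × 16.00 = 32.000 g
% O = 32.000 / 90.120 × 100 = 35.5%

35.5%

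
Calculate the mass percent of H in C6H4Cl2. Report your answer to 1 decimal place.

Molar mass = 6(12.01) + 4(1.008) + 2(35.45) = 146.992 g/mol
Mass of H per mole = 4 × 1.008 = 4.032 g
% H = 4.032 / 146.992 × 100 = 2.7%

2.7%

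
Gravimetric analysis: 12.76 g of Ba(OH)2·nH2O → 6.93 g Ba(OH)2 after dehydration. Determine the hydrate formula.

Mass of water lost = 12.76 − 6.93 = 5.83 g → 5.83 / 18.02 = 0.3235 mol H2O
Molar mass of Ba(OH)2 = 171.35 g/mol → mol Ba(OH)2 = 6.93 / 171.35 = 0.04044
n = 0.3235 / 0.04044 = 8.00 ≈ 8 → Ba(OH)2·8H2O

Ba(OH)2·8H2O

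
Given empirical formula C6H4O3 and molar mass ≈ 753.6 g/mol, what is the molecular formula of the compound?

C36H24O18

Empirical-formula mass = 124.09 g/mol
n = 753.6 / 124.09 = 6.07 ≈ 6
Molecular formula = (C6H4O3)6 = C36H24O18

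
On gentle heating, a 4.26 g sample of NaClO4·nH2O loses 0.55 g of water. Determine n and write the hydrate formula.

NaClO4·H2O

Mass of anhydrous NaClO4 = 4.26 − 0.55 = 3.71 g
mol H2O = 0.55 / 18.02 = 0.03052
Molar mass of NaClO4 = 122.44 g/mol → mol NaClO4 = 3.71 / 122.44 = 0.0303
n = 0.03052 / 0.0303 = 1.01 ≈ 1 → NaClO4·H2O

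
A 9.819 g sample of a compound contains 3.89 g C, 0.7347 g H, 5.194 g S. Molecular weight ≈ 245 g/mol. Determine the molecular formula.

n(C) = 3.89/12.01 = 0.3239, n(H) = 0.7347/1.008 = 0.7289, n(S) = 5.194/32.07 = 0.162
Divide by the smallest (0.162 mol S): C 2.000, H 4.500, S 1.000
Multiply by 2: C 4.00, H 9.00, S 2.00 → C4H9S2
Empirical-formula mass = 121.25 g/mol
n = 245 / 121.25 = 2.02 ≈ 2
Molecular formula = (C4H9S2)×2 = C8H18S4

C8H18S4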